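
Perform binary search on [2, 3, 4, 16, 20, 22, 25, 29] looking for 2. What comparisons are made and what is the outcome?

Binary search for 2 in [2, 3, 4, 16, 20, 22, 25, 29]:

lo=0, hi=7, mid=3, arr[mid]=16 -> 16 > 2, search left half
lo=0, hi=2, mid=1, arr[mid]=3 -> 3 > 2, search left half
lo=0, hi=0, mid=0, arr[mid]=2 -> Found target at index 0!

Binary search finds 2 at index 0 after 3 comparisons. The search repeatedly halves the search space by comparing with the middle element.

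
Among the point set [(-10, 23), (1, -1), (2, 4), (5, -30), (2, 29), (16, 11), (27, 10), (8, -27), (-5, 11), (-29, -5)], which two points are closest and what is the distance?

Computing all pairwise distances among 10 points:

d((-10, 23), (1, -1)) = 26.4008
d((-10, 23), (2, 4)) = 22.4722
d((-10, 23), (5, -30)) = 55.0818
d((-10, 23), (2, 29)) = 13.4164
d((-10, 23), (16, 11)) = 28.6356
d((-10, 23), (27, 10)) = 39.2173
d((-10, 23), (8, -27)) = 53.1413
d((-10, 23), (-5, 11)) = 13.0
d((-10, 23), (-29, -5)) = 33.8378
d((1, -1), (2, 4)) = 5.099
d((1, -1), (5, -30)) = 29.2746
d((1, -1), (2, 29)) = 30.0167
d((1, -1), (16, 11)) = 19.2094
d((1, -1), (27, 10)) = 28.2312
d((1, -1), (8, -27)) = 26.9258
d((1, -1), (-5, 11)) = 13.4164
d((1, -1), (-29, -5)) = 30.2655
d((2, 4), (5, -30)) = 34.1321
d((2, 4), (2, 29)) = 25.0
d((2, 4), (16, 11)) = 15.6525
d((2, 4), (27, 10)) = 25.7099
d((2, 4), (8, -27)) = 31.5753
d((2, 4), (-5, 11)) = 9.8995
d((2, 4), (-29, -5)) = 32.28
d((5, -30), (2, 29)) = 59.0762
d((5, -30), (16, 11)) = 42.45
d((5, -30), (27, 10)) = 45.6508
d((5, -30), (8, -27)) = 4.2426 <-- minimum
d((5, -30), (-5, 11)) = 42.2019
d((5, -30), (-29, -5)) = 42.2019
d((2, 29), (16, 11)) = 22.8035
d((2, 29), (27, 10)) = 31.4006
d((2, 29), (8, -27)) = 56.3205
d((2, 29), (-5, 11)) = 19.3132
d((2, 29), (-29, -5)) = 46.0109
d((16, 11), (27, 10)) = 11.0454
d((16, 11), (8, -27)) = 38.833
d((16, 11), (-5, 11)) = 21.0
d((16, 11), (-29, -5)) = 47.7598
d((27, 10), (8, -27)) = 41.5933
d((27, 10), (-5, 11)) = 32.0156
d((27, 10), (-29, -5)) = 57.9741
d((8, -27), (-5, 11)) = 40.1622
d((8, -27), (-29, -5)) = 43.0465
d((-5, 11), (-29, -5)) = 28.8444

Closest pair: (5, -30) and (8, -27) with distance 4.2426

The closest pair is (5, -30) and (8, -27) with Euclidean distance 4.2426. For 10 points, brute-force pairwise comparison is shown above. For large n, the divide-and-conquer algorithm (sort by x, recurse on halves, check the dividing strip) achieves O(n log n).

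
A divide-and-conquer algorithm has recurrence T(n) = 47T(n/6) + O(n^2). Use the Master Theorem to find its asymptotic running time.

Master Theorem for T(n) = 47T(n/6) + O(n^2):

a = 47, b = 6, c = 2
log_b(a) = log_6(47) = 2.1488

Case 1: c = 2 < log_6(47) = 2.1488
T(n) = O(n^(log_6 47))

For T(n) = 47T(n/6) + O(n^2): log_6(47) = 2.1488. This is Case 1 of the Master Theorem (c < log_b(a), work dominated by leaves), giving O(n^(log_6 47)).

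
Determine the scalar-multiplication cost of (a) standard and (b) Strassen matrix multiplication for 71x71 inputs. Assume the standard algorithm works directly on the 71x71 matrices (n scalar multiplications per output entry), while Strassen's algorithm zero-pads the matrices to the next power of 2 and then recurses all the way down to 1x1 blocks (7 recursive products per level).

Matrix multiplication for 71x71 matrices:

Strassen's algorithm requires power-of-2 dimensions. Pad 71x71 to 128x128 (next power of 2).

Standard algorithm: 71^3 = 357911 multiplications
Strassen's algorithm: 7^(log2(128)) = 7^7 = 823543 multiplications
Difference: 357911 - 823543 = -465632 (Strassen uses MORE here due to padding overhead — for small or just-over-power-of-2 n, padding can outweigh the per-level savings)

Standard: 357911 multiplications (71^3). Strassen: 823543 multiplications (7^7, after padding to 128x128). Strassen reduces 8 recursive multiplications to 7 at each level.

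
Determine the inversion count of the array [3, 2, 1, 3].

Finding inversions in [3, 2, 1, 3]:

(0, 1): arr[0]=3 > arr[1]=2
(0, 2): arr[0]=3 > arr[2]=1
(1, 2): arr[1]=2 > arr[2]=1

Total inversions: 3

The array has 3 inversion(s): (0,1), (0,2), (1,2). Each pair (i,j) satisfies i < j and arr[i] > arr[j].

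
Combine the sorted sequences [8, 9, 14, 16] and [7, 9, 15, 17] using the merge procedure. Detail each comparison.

Merging process:

Compare 8 vs 7: take 7 from right. Merged: [7]
Compare 8 vs 9: take 8 from left. Merged: [7, 8]
Compare 9 vs 9: take 9 from left. Merged: [7, 8, 9]
Compare 14 vs 9: take 9 from right. Merged: [7, 8, 9, 9]
Compare 14 vs 15: take 14 from left. Merged: [7, 8, 9, 9, 14]
Compare 16 vs 15: take 15 from right. Merged: [7, 8, 9, 9, 14, 15]
Compare 16 vs 17: take 16 from left. Merged: [7, 8, 9, 9, 14, 15, 16]
Append remaining from right: [17]. Merged: [7, 8, 9, 9, 14, 15, 16, 17]

Final merged array: [7, 8, 9, 9, 14, 15, 16, 17]
Total comparisons: 7

The merged array is [7, 8, 9, 9, 14, 15, 16, 17], requiring 7 comparisons. The merge step runs in O(n) time where n is the total number of elements.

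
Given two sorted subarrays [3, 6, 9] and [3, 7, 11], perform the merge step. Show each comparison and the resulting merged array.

Merging process:

Compare 3 vs 3: take 3 from left. Merged: [3]
Compare 6 vs 3: take 3 from right. Merged: [3, 3]
Compare 6 vs 7: take 6 from left. Merged: [3, 3, 6]
Compare 9 vs 7: take 7 from right. Merged: [3, 3, 6, 7]
Compare 9 vs 11: take 9 from left. Merged: [3, 3, 6, 7, 9]
Append remaining from right: [11]. Merged: [3, 3, 6, 7, 9, 11]

Final merged array: [3, 3, 6, 7, 9, 11]
Total comparisons: 5

The merged array is [3, 3, 6, 7, 9, 11], requiring 5 comparisons. The merge step runs in O(n) time where n is the total number of elements.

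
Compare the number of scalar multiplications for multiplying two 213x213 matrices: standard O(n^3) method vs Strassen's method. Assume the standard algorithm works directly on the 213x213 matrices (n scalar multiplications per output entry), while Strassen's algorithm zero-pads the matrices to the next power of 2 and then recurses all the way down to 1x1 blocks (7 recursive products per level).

Matrix multiplication for 213x213 matrices:

Strassen's algorithm requires power-of-2 dimensions. Pad 213x213 to 256x256 (next power of 2).

Standard algorithm: 213^3 = 9663597 multiplications
Strassen's algorithm: 7^(log2(256)) = 7^8 = 5764801 multiplications
Savings: 9663597 - 5764801 = 3898796 multiplications

Standard: 9663597 multiplications (213^3). Strassen: 5764801 multiplications (7^8, after padding to 256x256). Strassen reduces 8 recursive multiplications to 7 at each level.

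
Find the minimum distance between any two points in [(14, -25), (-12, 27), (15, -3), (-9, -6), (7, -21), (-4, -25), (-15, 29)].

Computing all pairwise distances among 7 points:

d((14, -25), (-12, 27)) = 58.1378
d((14, -25), (15, -3)) = 22.0227
d((14, -25), (-9, -6)) = 29.8329
d((14, -25), (7, -21)) = 8.0623
d((14, -25), (-4, -25)) = 18.0
d((14, -25), (-15, 29)) = 61.2944
d((-12, 27), (15, -3)) = 40.3609
d((-12, 27), (-9, -6)) = 33.1361
d((-12, 27), (7, -21)) = 51.6236
d((-12, 27), (-4, -25)) = 52.6118
d((-12, 27), (-15, 29)) = 3.6056 <-- minimum
d((15, -3), (-9, -6)) = 24.1868
d((15, -3), (7, -21)) = 19.6977
d((15, -3), (-4, -25)) = 29.0689
d((15, -3), (-15, 29)) = 43.8634
d((-9, -6), (7, -21)) = 21.9317
d((-9, -6), (-4, -25)) = 19.6469
d((-9, -6), (-15, 29)) = 35.5106
d((7, -21), (-4, -25)) = 11.7047
d((7, -21), (-15, 29)) = 54.626
d((-4, -25), (-15, 29)) = 55.109

Closest pair: (-12, 27) and (-15, 29) with distance 3.6056

The closest pair is (-12, 27) and (-15, 29) with Euclidean distance 3.6056. For 7 points, brute-force pairwise comparison is shown above. For large n, the divide-and-conquer algorithm (sort by x, recurse on halves, check the dividing strip) achieves O(n log n).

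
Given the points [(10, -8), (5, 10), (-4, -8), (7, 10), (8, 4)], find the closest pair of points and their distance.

Computing all pairwise distances among 5 points:

d((10, -8), (5, 10)) = 18.6815
d((10, -8), (-4, -8)) = 14.0
d((10, -8), (7, 10)) = 18.2483
d((10, -8), (8, 4)) = 12.1655
d((5, 10), (-4, -8)) = 20.1246
d((5, 10), (7, 10)) = 2.0 <-- minimum
d((5, 10), (8, 4)) = 6.7082
d((-4, -8), (7, 10)) = 21.095
d((-4, -8), (8, 4)) = 16.9706
d((7, 10), (8, 4)) = 6.0828

Closest pair: (5, 10) and (7, 10) with distance 2.0

The closest pair is (5, 10) and (7, 10) with Euclidean distance 2.0. For 5 points, brute-force pairwise comparison is shown above. For large n, the divide-and-conquer algorithm (sort by x, recurse on halves, check the dividing strip) achieves O(n log n).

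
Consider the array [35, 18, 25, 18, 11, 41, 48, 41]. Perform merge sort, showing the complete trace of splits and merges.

Merge sort trace:

Split: [35, 18, 25, 18, 11, 41, 48, 41] -> [35, 18, 25, 18] and [11, 41, 48, 41]
  Split: [35, 18, 25, 18] -> [35, 18] and [25, 18]
    Split: [35, 18] -> [35] and [18]
    Merge: [35] + [18] -> [18, 35]
    Split: [25, 18] -> [25] and [18]
    Merge: [25] + [18] -> [18, 25]
  Merge: [18, 35] + [18, 25] -> [18, 18, 25, 35]
  Split: [11, 41, 48, 41] -> [11, 41] and [48, 41]
    Split: [11, 41] -> [11] and [41]
    Merge: [11] + [41] -> [11, 41]
    Split: [48, 41] -> [48] and [41]
    Merge: [48] + [41] -> [41, 48]
  Merge: [11, 41] + [41, 48] -> [11, 41, 41, 48]
Merge: [18, 18, 25, 35] + [11, 41, 41, 48] -> [11, 18, 18, 25, 35, 41, 41, 48]

Final sorted array: [11, 18, 18, 25, 35, 41, 41, 48]

The merge sort proceeds by recursively splitting the array and merging sorted halves.
After all merges, the sorted array is [11, 18, 18, 25, 35, 41, 41, 48].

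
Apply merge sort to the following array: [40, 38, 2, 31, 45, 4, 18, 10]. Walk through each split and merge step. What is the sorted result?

Merge sort trace:

Split: [40, 38, 2, 31, 45, 4, 18, 10] -> [40, 38, 2, 31] and [45, 4, 18, 10]
  Split: [40, 38, 2, 31] -> [40, 38] and [2, 31]
    Split: [40, 38] -> [40] and [38]
    Merge: [40] + [38] -> [38, 40]
    Split: [2, 31] -> [2] and [31]
    Merge: [2] + [31] -> [2, 31]
  Merge: [38, 40] + [2, 31] -> [2, 31, 38, 40]
  Split: [45, 4, 18, 10] -> [45, 4] and [18, 10]
    Split: [45, 4] -> [45] and [4]
    Merge: [45] + [4] -> [4, 45]
    Split: [18, 10] -> [18] and [10]
    Merge: [18] + [10] -> [10, 18]
  Merge: [4, 45] + [10, 18] -> [4, 10, 18, 45]
Merge: [2, 31, 38, 40] + [4, 10, 18, 45] -> [2, 4, 10, 18, 31, 38, 40, 45]

Final sorted array: [2, 4, 10, 18, 31, 38, 40, 45]

The merge sort proceeds by recursively splitting the array and merging sorted halves.
After all merges, the sorted array is [2, 4, 10, 18, 31, 38, 40, 45].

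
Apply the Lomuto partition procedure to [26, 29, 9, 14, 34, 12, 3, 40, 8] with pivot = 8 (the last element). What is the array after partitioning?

Lomuto partition with pivot = 8:

Initial array: [26, 29, 9, 14, 34, 12, 3, 40, 8]

arr[0]=26 > 8: no swap
arr[1]=29 > 8: no swap
arr[2]=9 > 8: no swap
arr[3]=14 > 8: no swap
arr[4]=34 > 8: no swap
arr[5]=12 > 8: no swap
arr[6]=3 <= 8: swap with position 0, array becomes [3, 29, 9, 14, 34, 12, 26, 40, 8]
arr[7]=40 > 8: no swap

Place pivot at position 1: [3, 8, 9, 14, 34, 12, 26, 40, 29]
Pivot position: 1

After partitioning with pivot 8, the array becomes [3, 8, 9, 14, 34, 12, 26, 40, 29]. The pivot is placed at index 1. All elements to the left of the pivot are <= 8, and all elements to the right are > 8.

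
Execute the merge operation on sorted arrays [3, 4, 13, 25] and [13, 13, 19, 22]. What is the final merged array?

Merging process:

Compare 3 vs 13: take 3 from left. Merged: [3]
Compare 4 vs 13: take 4 from left. Merged: [3, 4]
Compare 13 vs 13: take 13 from left. Merged: [3, 4, 13]
Compare 25 vs 13: take 13 from right. Merged: [3, 4, 13, 13]
Compare 25 vs 13: take 13 from right. Merged: [3, 4, 13, 13, 13]
Compare 25 vs 19: take 19 from right. Merged: [3, 4, 13, 13, 13, 19]
Compare 25 vs 22: take 22 from right. Merged: [3, 4, 13, 13, 13, 19, 22]
Append remaining from left: [25]. Merged: [3, 4, 13, 13, 13, 19, 22, 25]

Final merged array: [3, 4, 13, 13, 13, 19, 22, 25]
Total comparisons: 7

The merged array is [3, 4, 13, 13, 13, 19, 22, 25], requiring 7 comparisons. The merge step runs in O(n) time where n is the total number of elements.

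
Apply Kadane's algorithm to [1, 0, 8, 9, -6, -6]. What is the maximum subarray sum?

Using Kadane's algorithm on [1, 0, 8, 9, -6, -6]:

Scanning through the array:
Position 1 (value 0): max_ending_here = 1, max_so_far = 1
Position 2 (value 8): max_ending_here = 9, max_so_far = 9
Position 3 (value 9): max_ending_here = 18, max_so_far = 18
Position 4 (value -6): max_ending_here = 12, max_so_far = 18
Position 5 (value -6): max_ending_here = 6, max_so_far = 18

Maximum subarray: [1, 0, 8, 9]
Maximum sum: 18

The maximum subarray is [1, 0, 8, 9] with sum 18. This subarray runs from index 0 to index 3.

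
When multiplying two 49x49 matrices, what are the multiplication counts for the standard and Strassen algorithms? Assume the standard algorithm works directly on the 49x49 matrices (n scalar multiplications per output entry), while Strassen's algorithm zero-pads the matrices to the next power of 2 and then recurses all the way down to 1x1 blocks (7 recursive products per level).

Matrix multiplication for 49x49 matrices:

Strassen's algorithm requires power-of-2 dimensions. Pad 49x49 to 64x64 (next power of 2).

Standard algorithm: 49^3 = 117649 multiplications
Strassen's algorithm: 7^(log2(64)) = 7^6 = 117649 multiplications
Savings: 117649 - 117649 = 0 multiplications

Standard: 117649 multiplications (49^3). Strassen: 117649 multiplications (7^6, after padding to 64x64). Strassen reduces 8 recursive multiplications to 7 at each level.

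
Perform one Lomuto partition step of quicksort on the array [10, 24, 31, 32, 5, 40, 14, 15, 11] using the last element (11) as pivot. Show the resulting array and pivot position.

Lomuto partition with pivot = 11:

Initial array: [10, 24, 31, 32, 5, 40, 14, 15, 11]

arr[0]=10 <= 11: swap with position 0, array becomes [10, 24, 31, 32, 5, 40, 14, 15, 11]
arr[1]=24 > 11: no swap
arr[2]=31 > 11: no swap
arr[3]=32 > 11: no swap
arr[4]=5 <= 11: swap with position 1, array becomes [10, 5, 31, 32, 24, 40, 14, 15, 11]
arr[5]=40 > 11: no swap
arr[6]=14 > 11: no swap
arr[7]=15 > 11: no swap

Place pivot at position 2: [10, 5, 11, 32, 24, 40, 14, 15, 31]
Pivot position: 2

After partitioning with pivot 11, the array becomes [10, 5, 11, 32, 24, 40, 14, 15, 31]. The pivot is placed at index 2. All elements to the left of the pivot are <= 11, and all elements to the right are > 11.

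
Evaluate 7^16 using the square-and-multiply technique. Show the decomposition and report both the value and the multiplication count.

Computing 7^16 by squaring (build up from 7^1; each line after the first costs one multiplication):

7^1 = 7
7^2 = (7^1)^2 = 7^2 = 49
7^4 = (7^2)^2 = 49^2 = 2401
7^8 = (7^4)^2 = 2401^2 = 5764801
7^16 = (7^8)^2 = 5764801^2 = 33232930569601

Result: 33232930569601
Multiplications needed: 4 (4 lines after 7^1)

7^16 = 33232930569601. Using exponentiation by squaring, this requires 4 multiplications. The key idea: if the exponent is even, square the half-power; if odd, multiply by the base once.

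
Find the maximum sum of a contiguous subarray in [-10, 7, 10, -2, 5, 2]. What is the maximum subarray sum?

Using Kadane's algorithm on [-10, 7, 10, -2, 5, 2]:

Scanning through the array:
Position 1 (value 7): max_ending_here = 7, max_so_far = 7
Position 2 (value 10): max_ending_here = 17, max_so_far = 17
Position 3 (value -2): max_ending_here = 15, max_so_far = 17
Position 4 (value 5): max_ending_here = 20, max_so_far = 20
Position 5 (value 2): max_ending_here = 22, max_so_far = 22

Maximum subarray: [7, 10, -2, 5, 2]
Maximum sum: 22

The maximum subarray is [7, 10, -2, 5, 2] with sum 22. This subarray runs from index 1 to index 5.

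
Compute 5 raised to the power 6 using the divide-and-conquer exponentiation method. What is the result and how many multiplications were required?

Computing 5^6 by squaring (build up from 5^1; each line after the first costs one multiplication):

5^1 = 5
5^2 = (5^1)^2 = 5^2 = 25
5^3 = 5 * 5^2 = 5 * 25 = 125
5^6 = (5^3)^2 = 125^2 = 15625

Result: 15625
Multiplications needed: 3 (3 lines after 5^1)

5^6 = 15625. Using exponentiation by squaring, this requires 3 multiplications. The key idea: if the exponent is even, square the half-power; if odd, multiply by the base once.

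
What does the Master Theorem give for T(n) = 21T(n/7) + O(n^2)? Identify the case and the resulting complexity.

Master Theorem for T(n) = 21T(n/7) + O(n^2):

a = 21, b = 7, c = 2
log_b(a) = log_7(21) = 1.5646

Case 3: c = 2 > log_7(21) = 1.5646
T(n) = O(n^2) = O(n^2)

For T(n) = 21T(n/7) + O(n^2): log_7(21) = 1.5646. This is Case 3 of the Master Theorem (c > log_b(a), work dominated by root), giving O(n^2).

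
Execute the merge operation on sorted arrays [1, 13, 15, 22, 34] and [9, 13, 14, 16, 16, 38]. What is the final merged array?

Merging process:

Compare 1 vs 9: take 1 from left. Merged: [1]
Compare 13 vs 9: take 9 from right. Merged: [1, 9]
Compare 13 vs 13: take 13 from left. Merged: [1, 9, 13]
Compare 15 vs 13: take 13 from right. Merged: [1, 9, 13, 13]
Compare 15 vs 14: take 14 from right. Merged: [1, 9, 13, 13, 14]
Compare 15 vs 16: take 15 from left. Merged: [1, 9, 13, 13, 14, 15]
Compare 22 vs 16: take 16 from right. Merged: [1, 9, 13, 13, 14, 15, 16]
Compare 22 vs 16: take 16 from right. Merged: [1, 9, 13, 13, 14, 15, 16, 16]
Compare 22 vs 38: take 22 from left. Merged: [1, 9, 13, 13, 14, 15, 16, 16, 22]
Compare 34 vs 38: take 34 from left. Merged: [1, 9, 13, 13, 14, 15, 16, 16, 22, 34]
Append remaining from right: [38]. Merged: [1, 9, 13, 13, 14, 15, 16, 16, 22, 34, 38]

Final merged array: [1, 9, 13, 13, 14, 15, 16, 16, 22, 34, 38]
Total comparisons: 10

The merged array is [1, 9, 13, 13, 14, 15, 16, 16, 22, 34, 38], requiring 10 comparisons. The merge step runs in O(n) time where n is the total number of elements.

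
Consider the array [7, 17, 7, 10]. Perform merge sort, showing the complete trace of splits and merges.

Merge sort trace:

Split: [7, 17, 7, 10] -> [7, 17] and [7, 10]
  Split: [7, 17] -> [7] and [17]
  Merge: [7] + [17] -> [7, 17]
  Split: [7, 10] -> [7] and [10]
  Merge: [7] + [10] -> [7, 10]
Merge: [7, 17] + [7, 10] -> [7, 7, 10, 17]

Final sorted array: [7, 7, 10, 17]

The merge sort proceeds by recursively splitting the array and merging sorted halves.
After all merges, the sorted array is [7, 7, 10, 17].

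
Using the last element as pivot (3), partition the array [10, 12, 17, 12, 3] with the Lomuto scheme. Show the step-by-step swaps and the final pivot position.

Lomuto partition with pivot = 3:

Initial array: [10, 12, 17, 12, 3]

arr[0]=10 > 3: no swap
arr[1]=12 > 3: no swap
arr[2]=17 > 3: no swap
arr[3]=12 > 3: no swap

Place pivot at position 0: [3, 12, 17, 12, 10]
Pivot position: 0

After partitioning with pivot 3, the array becomes [3, 12, 17, 12, 10]. The pivot is placed at index 0. All elements to the left of the pivot are <= 3, and all elements to the right are > 3.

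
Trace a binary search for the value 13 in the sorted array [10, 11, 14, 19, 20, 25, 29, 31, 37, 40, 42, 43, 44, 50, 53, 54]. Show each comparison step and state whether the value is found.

Binary search for 13 in [10, 11, 14, 19, 20, 25, 29, 31, 37, 40, 42, 43, 44, 50, 53, 54]:

lo=0, hi=15, mid=7, arr[mid]=31 -> 31 > 13, search left half
lo=0, hi=6, mid=3, arr[mid]=19 -> 19 > 13, search left half
lo=0, hi=2, mid=1, arr[mid]=11 -> 11 < 13, search right half
lo=2, hi=2, mid=2, arr[mid]=14 -> 14 > 13, search left half
lo=2 > hi=1, target 13 not found

Binary search determines that 13 is not in the array after 4 comparisons. The search space was exhausted without finding the target.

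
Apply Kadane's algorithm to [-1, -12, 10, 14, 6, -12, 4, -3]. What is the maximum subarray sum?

Using Kadane's algorithm on [-1, -12, 10, 14, 6, -12, 4, -3]:

Scanning through the array:
Position 1 (value -12): max_ending_here = -12, max_so_far = -1
Position 2 (value 10): max_ending_here = 10, max_so_far = 10
Position 3 (value 14): max_ending_here = 24, max_so_far = 24
Position 4 (value 6): max_ending_here = 30, max_so_far = 30
Position 5 (value -12): max_ending_here = 18, max_so_far = 30
Position 6 (value 4): max_ending_here = 22, max_so_far = 30
Position 7 (value -3): max_ending_here = 19, max_so_far = 30

Maximum subarray: [10, 14, 6]
Maximum sum: 30

The maximum subarray is [10, 14, 6] with sum 30. This subarray runs from index 2 to index 4.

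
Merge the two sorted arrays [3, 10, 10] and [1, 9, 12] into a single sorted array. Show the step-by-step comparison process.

Merging process:

Compare 3 vs 1: take 1 from right. Merged: [1]
Compare 3 vs 9: take 3 from left. Merged: [1, 3]
Compare 10 vs 9: take 9 from right. Merged: [1, 3, 9]
Compare 10 vs 12: take 10 from left. Merged: [1, 3, 9, 10]
Compare 10 vs 12: take 10 from left. Merged: [1, 3, 9, 10, 10]
Append remaining from right: [12]. Merged: [1, 3, 9, 10, 10, 12]

Final merged array: [1, 3, 9, 10, 10, 12]
Total comparisons: 5

The merged array is [1, 3, 9, 10, 10, 12], requiring 5 comparisons. The merge step runs in O(n) time where n is the total number of elements.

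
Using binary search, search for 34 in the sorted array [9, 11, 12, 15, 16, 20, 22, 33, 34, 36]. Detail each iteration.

Binary search for 34 in [9, 11, 12, 15, 16, 20, 22, 33, 34, 36]:

lo=0, hi=9, mid=4, arr[mid]=16 -> 16 < 34, search right half
lo=5, hi=9, mid=7, arr[mid]=33 -> 33 < 34, search right half
lo=8, hi=9, mid=8, arr[mid]=34 -> Found target at index 8!

Binary search finds 34 at index 8 after 3 comparisons. The search repeatedly halves the search space by comparing with the middle element.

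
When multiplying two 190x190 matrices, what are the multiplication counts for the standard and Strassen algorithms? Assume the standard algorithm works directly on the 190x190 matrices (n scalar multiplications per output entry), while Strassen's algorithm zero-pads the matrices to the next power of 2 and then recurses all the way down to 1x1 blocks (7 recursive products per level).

Matrix multiplication for 190x190 matrices:

Strassen's algorithm requires power-of-2 dimensions. Pad 190x190 to 256x256 (next power of 2).

Standard algorithm: 190^3 = 6859000 multiplications
Strassen's algorithm: 7^(log2(256)) = 7^8 = 5764801 multiplications
Savings: 6859000 - 5764801 = 1094199 multiplications

Standard: 6859000 multiplications (190^3). Strassen: 5764801 multiplications (7^8, after padding to 256x256). Strassen reduces 8 recursive multiplications to 7 at each level.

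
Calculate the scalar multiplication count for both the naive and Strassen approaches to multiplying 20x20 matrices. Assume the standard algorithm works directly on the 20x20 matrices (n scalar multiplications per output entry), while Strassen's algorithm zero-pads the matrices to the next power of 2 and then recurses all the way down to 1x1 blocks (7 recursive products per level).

Matrix multiplication for 20x20 matrices:

Strassen's algorithm requires power-of-2 dimensions. Pad 20x20 to 32x32 (next power of 2).

Standard algorithm: 20^3 = 8000 multiplications
Strassen's algorithm: 7^(log2(32)) = 7^5 = 16807 multiplications
Difference: 8000 - 16807 = -8807 (Strassen uses MORE here due to padding overhead — for small or just-over-power-of-2 n, padding can outweigh the per-level savings)

Standard: 8000 multiplications (20^3). Strassen: 16807 multiplications (7^5, after padding to 32x32). Strassen reduces 8 recursive multiplications to 7 at each level.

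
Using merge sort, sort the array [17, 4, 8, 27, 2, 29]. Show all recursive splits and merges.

Merge sort trace:

Split: [17, 4, 8, 27, 2, 29] -> [17, 4, 8] and [27, 2, 29]
  Split: [17, 4, 8] -> [17] and [4, 8]
    Split: [4, 8] -> [4] and [8]
    Merge: [4] + [8] -> [4, 8]
  Merge: [17] + [4, 8] -> [4, 8, 17]
  Split: [27, 2, 29] -> [27] and [2, 29]
    Split: [2, 29] -> [2] and [29]
    Merge: [2] + [29] -> [2, 29]
  Merge: [27] + [2, 29] -> [2, 27, 29]
Merge: [4, 8, 17] + [2, 27, 29] -> [2, 4, 8, 17, 27, 29]

Final sorted array: [2, 4, 8, 17, 27, 29]

The merge sort proceeds by recursively splitting the array and merging sorted halves.
After all merges, the sorted array is [2, 4, 8, 17, 27, 29].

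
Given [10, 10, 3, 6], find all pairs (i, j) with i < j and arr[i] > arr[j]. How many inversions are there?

Finding inversions in [10, 10, 3, 6]:

(0, 2): arr[0]=10 > arr[2]=3
(0, 3): arr[0]=10 > arr[3]=6
(1, 2): arr[1]=10 > arr[2]=3
(1, 3): arr[1]=10 > arr[3]=6

Total inversions: 4

The array has 4 inversion(s): (0,2), (0,3), (1,2), (1,3). Each pair (i,j) satisfies i < j and arr[i] > arr[j].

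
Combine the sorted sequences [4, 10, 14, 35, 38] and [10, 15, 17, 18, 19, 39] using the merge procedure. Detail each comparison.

Merging process:

Compare 4 vs 10: take 4 from left. Merged: [4]
Compare 10 vs 10: take 10 from left. Merged: [4, 10]
Compare 14 vs 10: take 10 from right. Merged: [4, 10, 10]
Compare 14 vs 15: take 14 from left. Merged: [4, 10, 10, 14]
Compare 35 vs 15: take 15 from right. Merged: [4, 10, 10, 14, 15]
Compare 35 vs 17: take 17 from right. Merged: [4, 10, 10, 14, 15, 17]
Compare 35 vs 18: take 18 from right. Merged: [4, 10, 10, 14, 15, 17, 18]
Compare 35 vs 19: take 19 from right. Merged: [4, 10, 10, 14, 15, 17, 18, 19]
Compare 35 vs 39: take 35 from left. Merged: [4, 10, 10, 14, 15, 17, 18, 19, 35]
Compare 38 vs 39: take 38 from left. Merged: [4, 10, 10, 14, 15, 17, 18, 19, 35, 38]
Append remaining from right: [39]. Merged: [4, 10, 10, 14, 15, 17, 18, 19, 35, 38, 39]

Final merged array: [4, 10, 10, 14, 15, 17, 18, 19, 35, 38, 39]
Total comparisons: 10

The merged array is [4, 10, 10, 14, 15, 17, 18, 19, 35, 38, 39], requiring 10 comparisons. The merge step runs in O(n) time where n is the total number of elements.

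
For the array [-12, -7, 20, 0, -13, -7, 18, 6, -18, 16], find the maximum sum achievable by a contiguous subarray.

Using Kadane's algorithm on [-12, -7, 20, 0, -13, -7, 18, 6, -18, 16]:

Scanning through the array:
Position 1 (value -7): max_ending_here = -7, max_so_far = -7
Position 2 (value 20): max_ending_here = 20, max_so_far = 20
Position 3 (value 0): max_ending_here = 20, max_so_far = 20
Position 4 (value -13): max_ending_here = 7, max_so_far = 20
Position 5 (value -7): max_ending_here = 0, max_so_far = 20
Position 6 (value 18): max_ending_here = 18, max_so_far = 20
Position 7 (value 6): max_ending_here = 24, max_so_far = 24
Position 8 (value -18): max_ending_here = 6, max_so_far = 24
Position 9 (value 16): max_ending_here = 22, max_so_far = 24

Maximum subarray: [20, 0, -13, -7, 18, 6]
Maximum sum: 24

The maximum subarray is [20, 0, -13, -7, 18, 6] with sum 24. This subarray runs from index 2 to index 7.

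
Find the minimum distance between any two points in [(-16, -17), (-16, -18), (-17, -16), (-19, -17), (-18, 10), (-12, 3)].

Computing all pairwise distances among 6 points:

d((-16, -17), (-16, -18)) = 1.0 <-- minimum
d((-16, -17), (-17, -16)) = 1.4142
d((-16, -17), (-19, -17)) = 3.0
d((-16, -17), (-18, 10)) = 27.074
d((-16, -17), (-12, 3)) = 20.3961
d((-16, -18), (-17, -16)) = 2.2361
d((-16, -18), (-19, -17)) = 3.1623
d((-16, -18), (-18, 10)) = 28.0713
d((-16, -18), (-12, 3)) = 21.3776
d((-17, -16), (-19, -17)) = 2.2361
d((-17, -16), (-18, 10)) = 26.0192
d((-17, -16), (-12, 3)) = 19.6469
d((-19, -17), (-18, 10)) = 27.0185
d((-19, -17), (-12, 3)) = 21.1896
d((-18, 10), (-12, 3)) = 9.2195

Closest pair: (-16, -17) and (-16, -18) with distance 1.0

The closest pair is (-16, -17) and (-16, -18) with Euclidean distance 1.0. For 6 points, brute-force pairwise comparison is shown above. For large n, the divide-and-conquer algorithm (sort by x, recurse on halves, check the dividing strip) achieves O(n log n).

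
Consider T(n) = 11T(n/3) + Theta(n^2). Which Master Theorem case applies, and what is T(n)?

Master Theorem for T(n) = 11T(n/3) + O(n^2):

a = 11, b = 3, c = 2
log_b(a) = log_3(11) = 2.1827

Case 1: c = 2 < log_3(11) = 2.1827
T(n) = O(n^(log_3 11))

For T(n) = 11T(n/3) + O(n^2): log_3(11) = 2.1827. This is Case 1 of the Master Theorem (c < log_b(a), work dominated by leaves), giving O(n^(log_3 11)).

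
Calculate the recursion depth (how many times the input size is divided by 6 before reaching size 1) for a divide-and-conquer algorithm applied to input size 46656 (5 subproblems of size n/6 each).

For divide and conquer with division factor 6:

Problem sizes at each level:
Level 0: 46656
Level 1: 7776
Level 2: 1296
Level 3: 216
Level 4: 36
Level 5: 6
Level 6: 1

The root is level 0 and the size-1 base case is level 6 (the tree spans levels 0 through 6, i.e. 7 levels counting the root), so the depth is the number of divisions: log_6(46656) = 6

The recursion tree depth is log_6(46656) = 6. At each level, the problem size is divided by 6, so it takes 6 divisions to reduce to a base case of size 1. The algorithm makes 5 recursive calls at each level.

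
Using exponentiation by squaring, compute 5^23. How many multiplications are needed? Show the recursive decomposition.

Computing 5^23 by squaring (build up from 5^1; each line after the first costs one multiplication):

5^1 = 5
5^2 = (5^1)^2 = 5^2 = 25
5^4 = (5^2)^2 = 25^2 = 625
5^5 = 5 * 5^4 = 5 * 625 = 3125
5^10 = (5^5)^2 = 3125^2 = 9765625
5^11 = 5 * 5^10 = 5 * 9765625 = 48828125
5^22 = (5^11)^2 = 48828125^2 = 2384185791015625
5^23 = 5 * 5^22 = 5 * 2384185791015625 = 11920928955078125

Result: 11920928955078125
Multiplications needed: 7 (7 lines after 5^1)

5^23 = 11920928955078125. Using exponentiation by squaring, this requires 7 multiplications. The key idea: if the exponent is even, square the half-power; if odd, multiply by the base once.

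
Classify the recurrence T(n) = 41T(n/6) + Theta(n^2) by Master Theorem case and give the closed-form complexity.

Master Theorem for T(n) = 41T(n/6) + O(n^2):

a = 41, b = 6, c = 2
log_b(a) = log_6(41) = 2.0726

Case 1: c = 2 < log_6(41) = 2.0726
T(n) = O(n^(log_6 41))

For T(n) = 41T(n/6) + O(n^2): log_6(41) = 2.0726. This is Case 1 of the Master Theorem (c < log_b(a), work dominated by leaves), giving O(n^(log_6 41)).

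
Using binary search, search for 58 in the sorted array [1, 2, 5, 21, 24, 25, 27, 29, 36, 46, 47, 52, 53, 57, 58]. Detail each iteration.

Binary search for 58 in [1, 2, 5, 21, 24, 25, 27, 29, 36, 46, 47, 52, 53, 57, 58]:

lo=0, hi=14, mid=7, arr[mid]=29 -> 29 < 58, search right half
lo=8, hi=14, mid=11, arr[mid]=52 -> 52 < 58, search right half
lo=12, hi=14, mid=13, arr[mid]=57 -> 57 < 58, search right half
lo=14, hi=14, mid=14, arr[mid]=58 -> Found target at index 14!

Binary search finds 58 at index 14 after 4 comparisons. The search repeatedly halves the search space by comparing with the middle element.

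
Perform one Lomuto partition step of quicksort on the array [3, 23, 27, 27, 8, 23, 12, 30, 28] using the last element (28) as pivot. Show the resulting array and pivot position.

Lomuto partition with pivot = 28:

Initial array: [3, 23, 27, 27, 8, 23, 12, 30, 28]

arr[0]=3 <= 28: swap with position 0, array becomes [3, 23, 27, 27, 8, 23, 12, 30, 28]
arr[1]=23 <= 28: swap with position 1, array becomes [3, 23, 27, 27, 8, 23, 12, 30, 28]
arr[2]=27 <= 28: swap with position 2, array becomes [3, 23, 27, 27, 8, 23, 12, 30, 28]
arr[3]=27 <= 28: swap with position 3, array becomes [3, 23, 27, 27, 8, 23, 12, 30, 28]
arr[4]=8 <= 28: swap with position 4, array becomes [3, 23, 27, 27, 8, 23, 12, 30, 28]
arr[5]=23 <= 28: swap with position 5, array becomes [3, 23, 27, 27, 8, 23, 12, 30, 28]
arr[6]=12 <= 28: swap with position 6, array becomes [3, 23, 27, 27, 8, 23, 12, 30, 28]
arr[7]=30 > 28: no swap

Place pivot at position 7: [3, 23, 27, 27, 8, 23, 12, 28, 30]
Pivot position: 7

After partitioning with pivot 28, the array becomes [3, 23, 27, 27, 8, 23, 12, 28, 30]. The pivot is placed at index 7. All elements to the left of the pivot are <= 28, and all elements to the right are > 28.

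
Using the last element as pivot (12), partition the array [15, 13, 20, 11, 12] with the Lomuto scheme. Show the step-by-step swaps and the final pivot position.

Lomuto partition with pivot = 12:

Initial array: [15, 13, 20, 11, 12]

arr[0]=15 > 12: no swap
arr[1]=13 > 12: no swap
arr[2]=20 > 12: no swap
arr[3]=11 <= 12: swap with position 0, array becomes [11, 13, 20, 15, 12]

Place pivot at position 1: [11, 12, 20, 15, 13]
Pivot position: 1

After partitioning with pivot 12, the array becomes [11, 12, 20, 15, 13]. The pivot is placed at index 1. All elements to the left of the pivot are <= 12, and all elements to the right are > 12.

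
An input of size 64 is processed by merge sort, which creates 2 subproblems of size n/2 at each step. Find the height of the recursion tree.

For divide and conquer with division factor 2:

Problem sizes at each level:
Level 0: 64
Level 1: 32
Level 2: 16
Level 3: 8
Level 4: 4
Level 5: 2
Level 6: 1

The root is level 0 and the size-1 base case is level 6 (the tree spans levels 0 through 6, i.e. 7 levels counting the root), so the depth is the number of divisions: log_2(64) = 6

The recursion tree depth is log_2(64) = 6. At each level, the problem size is divided by 2, so it takes 6 divisions to reduce to a base case of size 1. The algorithm makes 2 recursive calls at each level.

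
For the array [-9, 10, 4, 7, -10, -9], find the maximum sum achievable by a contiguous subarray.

Using Kadane's algorithm on [-9, 10, 4, 7, -10, -9]:

Scanning through the array:
Position 1 (value 10): max_ending_here = 10, max_so_far = 10
Position 2 (value 4): max_ending_here = 14, max_so_far = 14
Position 3 (value 7): max_ending_here = 21, max_so_far = 21
Position 4 (value -10): max_ending_here = 11, max_so_far = 21
Position 5 (value -9): max_ending_here = 2, max_so_far = 21

Maximum subarray: [10, 4, 7]
Maximum sum: 21

The maximum subarray is [10, 4, 7] with sum 21. This subarray runs from index 1 to index 3.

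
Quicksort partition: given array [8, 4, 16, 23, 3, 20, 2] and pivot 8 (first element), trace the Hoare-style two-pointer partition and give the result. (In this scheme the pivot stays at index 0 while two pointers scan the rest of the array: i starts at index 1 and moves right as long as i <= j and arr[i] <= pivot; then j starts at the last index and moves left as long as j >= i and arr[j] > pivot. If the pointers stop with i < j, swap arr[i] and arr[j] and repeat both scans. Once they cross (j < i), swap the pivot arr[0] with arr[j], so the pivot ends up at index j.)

Hoare-style two-pointer partition with pivot = 8:

Initial array: [8, 4, 16, 23, 3, 20, 2]

Pointers start at i = 1, j = 6.
i stops at index 2 (arr[2]=16 > 8), j stops at index 6 (arr[6]=2 <= 8): swap arr[2] and arr[6], array becomes [8, 4, 2, 23, 3, 20, 16]
i stops at index 3 (arr[3]=23 > 8), j stops at index 4 (arr[4]=3 <= 8): swap arr[3] and arr[4], array becomes [8, 4, 2, 3, 23, 20, 16]
i ends at 4, j ends at 3: the pointers have crossed (j < i), so scanning stops.

Swap pivot arr[0] with arr[3] to place pivot at position 3: [3, 4, 2, 8, 23, 20, 16]
Pivot position: 3

After partitioning with pivot 8, the array becomes [3, 4, 2, 8, 23, 20, 16]. The pivot is placed at index 3. All elements to the left of the pivot are <= 8, and all elements to the right are > 8.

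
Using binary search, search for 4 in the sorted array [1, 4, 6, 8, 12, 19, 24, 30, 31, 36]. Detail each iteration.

Binary search for 4 in [1, 4, 6, 8, 12, 19, 24, 30, 31, 36]:

lo=0, hi=9, mid=4, arr[mid]=12 -> 12 > 4, search left half
lo=0, hi=3, mid=1, arr[mid]=4 -> Found target at index 1!

Binary search finds 4 at index 1 after 2 comparisons. The search repeatedly halves the search space by comparing with the middle element.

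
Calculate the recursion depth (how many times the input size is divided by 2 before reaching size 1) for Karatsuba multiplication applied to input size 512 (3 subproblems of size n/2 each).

For divide and conquer with division factor 2:

Problem sizes at each level:
Level 0: 512
Level 1: 256
Level 2: 128
Level 3: 64
Level 4: 32
Level 5: 16
Level 6: 8
Level 7: 4
Level 8: 2
Level 9: 1

The root is level 0 and the size-1 base case is level 9 (the tree spans levels 0 through 9, i.e. 10 levels counting the root), so the depth is the number of divisions: log_2(512) = 9

The recursion tree depth is log_2(512) = 9. At each level, the problem size is divided by 2, so it takes 9 divisions to reduce to a base case of size 1. The algorithm makes 3 recursive calls at each level.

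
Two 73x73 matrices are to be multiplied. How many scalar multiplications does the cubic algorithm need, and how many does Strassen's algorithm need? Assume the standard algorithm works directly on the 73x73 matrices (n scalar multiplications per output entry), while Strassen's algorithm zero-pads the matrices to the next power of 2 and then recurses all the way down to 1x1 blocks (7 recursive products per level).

Matrix multiplication for 73x73 matrices:

Strassen's algorithm requires power-of-2 dimensions. Pad 73x73 to 128x128 (next power of 2).

Standard algorithm: 73^3 = 389017 multiplications
Strassen's algorithm: 7^(log2(128)) = 7^7 = 823543 multiplications
Difference: 389017 - 823543 = -434526 (Strassen uses MORE here due to padding overhead — for small or just-over-power-of-2 n, padding can outweigh the per-level savings)

Standard: 389017 multiplications (73^3). Strassen: 823543 multiplications (7^7, after padding to 128x128). Strassen reduces 8 recursive multiplications to 7 at each level.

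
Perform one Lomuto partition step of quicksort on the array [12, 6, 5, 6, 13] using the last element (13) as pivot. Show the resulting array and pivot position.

Lomuto partition with pivot = 13:

Initial array: [12, 6, 5, 6, 13]

arr[0]=12 <= 13: swap with position 0, array becomes [12, 6, 5, 6, 13]
arr[1]=6 <= 13: swap with position 1, array becomes [12, 6, 5, 6, 13]
arr[2]=5 <= 13: swap with position 2, array becomes [12, 6, 5, 6, 13]
arr[3]=6 <= 13: swap with position 3, array becomes [12, 6, 5, 6, 13]

Place pivot at position 4: [12, 6, 5, 6, 13]
Pivot position: 4

After partitioning with pivot 13, the array becomes [12, 6, 5, 6, 13]. The pivot is placed at index 4. All elements to the left of the pivot are <= 13, and all elements to the right are > 13.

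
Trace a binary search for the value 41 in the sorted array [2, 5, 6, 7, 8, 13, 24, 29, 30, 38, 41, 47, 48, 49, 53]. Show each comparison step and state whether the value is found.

Binary search for 41 in [2, 5, 6, 7, 8, 13, 24, 29, 30, 38, 41, 47, 48, 49, 53]:

lo=0, hi=14, mid=7, arr[mid]=29 -> 29 < 41, search right half
lo=8, hi=14, mid=11, arr[mid]=47 -> 47 > 41, search left half
lo=8, hi=10, mid=9, arr[mid]=38 -> 38 < 41, search right half
lo=10, hi=10, mid=10, arr[mid]=41 -> Found target at index 10!

Binary search finds 41 at index 10 after 4 comparisons. The search repeatedly halves the search space by comparing with the middle element.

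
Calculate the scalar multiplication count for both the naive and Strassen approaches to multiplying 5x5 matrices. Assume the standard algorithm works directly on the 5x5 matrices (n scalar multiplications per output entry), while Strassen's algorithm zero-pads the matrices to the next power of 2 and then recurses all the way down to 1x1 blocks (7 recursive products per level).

Matrix multiplication for 5x5 matrices:

Strassen's algorithm requires power-of-2 dimensions. Pad 5x5 to 8x8 (next power of 2).

Standard algorithm: 5^3 = 125 multiplications
Strassen's algorithm: 7^(log2(8)) = 7^3 = 343 multiplications
Difference: 125 - 343 = -218 (Strassen uses MORE here due to padding overhead — for small or just-over-power-of-2 n, padding can outweigh the per-level savings)

Standard: 125 multiplications (5^3). Strassen: 343 multiplications (7^3, after padding to 8x8). Strassen reduces 8 recursive multiplications to 7 at each level.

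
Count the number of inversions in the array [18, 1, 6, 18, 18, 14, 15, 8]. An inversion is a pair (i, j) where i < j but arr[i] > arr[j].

Finding inversions in [18, 1, 6, 18, 18, 14, 15, 8]:

(0, 1): arr[0]=18 > arr[1]=1
(0, 2): arr[0]=18 > arr[2]=6
(0, 5): arr[0]=18 > arr[5]=14
(0, 6): arr[0]=18 > arr[6]=15
(0, 7): arr[0]=18 > arr[7]=8
(3, 5): arr[3]=18 > arr[5]=14
(3, 6): arr[3]=18 > arr[6]=15
(3, 7): arr[3]=18 > arr[7]=8
(4, 5): arr[4]=18 > arr[5]=14
(4, 6): arr[4]=18 > arr[6]=15
(4, 7): arr[4]=18 > arr[7]=8
(5, 7): arr[5]=14 > arr[7]=8
(6, 7): arr[6]=15 > arr[7]=8

Total inversions: 13

The array has 13 inversion(s): (0,1), (0,2), (0,5), (0,6), (0,7), (3,5), (3,6), (3,7), (4,5), (4,6), (4,7), (5,7), (6,7). Each pair (i,j) satisfies i < j and arr[i] > arr[j].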